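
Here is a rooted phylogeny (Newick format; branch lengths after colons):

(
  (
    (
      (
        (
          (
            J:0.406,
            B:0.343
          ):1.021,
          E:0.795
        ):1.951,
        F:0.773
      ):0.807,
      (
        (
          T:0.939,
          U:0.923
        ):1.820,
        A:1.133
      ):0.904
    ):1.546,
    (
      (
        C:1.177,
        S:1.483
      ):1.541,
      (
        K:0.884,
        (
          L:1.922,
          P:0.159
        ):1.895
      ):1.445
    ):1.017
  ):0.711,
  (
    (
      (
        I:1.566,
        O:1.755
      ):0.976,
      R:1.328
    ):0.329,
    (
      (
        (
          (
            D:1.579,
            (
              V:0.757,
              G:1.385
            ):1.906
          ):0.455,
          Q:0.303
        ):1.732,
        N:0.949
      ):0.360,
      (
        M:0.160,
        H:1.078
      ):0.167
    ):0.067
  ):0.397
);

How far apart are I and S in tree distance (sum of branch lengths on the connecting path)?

8.020

The path runs I → … → MRCA → … → S; the MRCA is the root of the tree.
Branch lengths along that path: 1.566 + 0.976 + 0.329 + 0.397 + 0.711 + 1.017 + 1.541 + 1.483 = 8.020.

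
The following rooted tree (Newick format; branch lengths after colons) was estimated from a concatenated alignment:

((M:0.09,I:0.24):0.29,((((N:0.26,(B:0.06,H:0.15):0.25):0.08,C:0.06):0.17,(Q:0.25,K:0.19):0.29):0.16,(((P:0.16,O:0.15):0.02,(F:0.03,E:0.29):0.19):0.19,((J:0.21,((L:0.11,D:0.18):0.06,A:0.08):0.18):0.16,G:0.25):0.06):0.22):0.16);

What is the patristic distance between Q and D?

1.56

The path runs Q → … → MRCA → … → D; the MRCA is the node subtending ((((N,(B,H)),C),(Q,K)),(((P,O),(F,E)),((J,((L,D),A)),G))).
Branch lengths along that path: 0.25 + 0.29 + 0.16 + 0.22 + 0.06 + 0.16 + 0.18 + 0.06 + 0.18 = 1.56.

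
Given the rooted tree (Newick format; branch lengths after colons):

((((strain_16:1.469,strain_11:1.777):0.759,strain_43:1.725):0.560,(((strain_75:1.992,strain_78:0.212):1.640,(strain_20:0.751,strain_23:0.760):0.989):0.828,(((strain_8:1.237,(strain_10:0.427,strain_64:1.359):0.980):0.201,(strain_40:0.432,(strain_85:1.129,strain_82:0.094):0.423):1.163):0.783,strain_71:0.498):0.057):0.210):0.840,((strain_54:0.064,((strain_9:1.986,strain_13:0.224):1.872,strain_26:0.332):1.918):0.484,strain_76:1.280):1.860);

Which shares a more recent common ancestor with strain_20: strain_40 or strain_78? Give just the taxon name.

strain_78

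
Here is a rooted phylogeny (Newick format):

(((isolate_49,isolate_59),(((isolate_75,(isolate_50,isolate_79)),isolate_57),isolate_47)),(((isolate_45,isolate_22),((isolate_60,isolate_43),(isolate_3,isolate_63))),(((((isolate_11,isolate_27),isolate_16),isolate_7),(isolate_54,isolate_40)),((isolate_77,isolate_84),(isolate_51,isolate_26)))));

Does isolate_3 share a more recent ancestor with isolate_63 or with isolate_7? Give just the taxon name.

isolate_63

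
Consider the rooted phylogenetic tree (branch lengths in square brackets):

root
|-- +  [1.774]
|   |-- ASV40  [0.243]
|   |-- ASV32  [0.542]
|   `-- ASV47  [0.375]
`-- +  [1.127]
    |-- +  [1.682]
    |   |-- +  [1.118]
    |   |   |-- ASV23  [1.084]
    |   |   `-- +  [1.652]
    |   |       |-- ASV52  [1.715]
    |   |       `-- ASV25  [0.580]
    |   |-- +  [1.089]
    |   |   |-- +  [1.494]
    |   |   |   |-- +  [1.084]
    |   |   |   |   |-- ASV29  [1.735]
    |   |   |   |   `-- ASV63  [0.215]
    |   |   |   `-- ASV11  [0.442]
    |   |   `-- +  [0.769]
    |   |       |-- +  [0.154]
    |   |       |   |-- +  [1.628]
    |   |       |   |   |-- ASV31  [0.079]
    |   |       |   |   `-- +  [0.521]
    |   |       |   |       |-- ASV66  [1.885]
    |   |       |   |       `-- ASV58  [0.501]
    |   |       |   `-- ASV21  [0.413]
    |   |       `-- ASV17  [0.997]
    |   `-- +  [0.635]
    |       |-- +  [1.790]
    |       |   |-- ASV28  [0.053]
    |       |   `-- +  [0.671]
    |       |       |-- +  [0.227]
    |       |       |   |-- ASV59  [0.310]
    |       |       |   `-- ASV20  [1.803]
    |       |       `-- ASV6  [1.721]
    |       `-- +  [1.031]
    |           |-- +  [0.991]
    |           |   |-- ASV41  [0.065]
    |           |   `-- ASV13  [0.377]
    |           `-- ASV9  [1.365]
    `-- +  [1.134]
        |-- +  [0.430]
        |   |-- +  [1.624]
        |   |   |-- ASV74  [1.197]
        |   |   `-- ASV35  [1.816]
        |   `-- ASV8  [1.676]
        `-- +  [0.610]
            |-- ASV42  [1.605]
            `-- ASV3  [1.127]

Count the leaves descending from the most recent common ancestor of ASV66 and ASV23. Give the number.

18

The MRCA of ASV66 and ASV23 is the node subtending ((ASV23,(ASV52,ASV25)),(((ASV29,ASV63),ASV11),(((ASV31,(ASV66,ASV58)),ASV21),ASV17)),((ASV28,((ASV59,ASV20),ASV6)),((ASV41,ASV13),ASV9))).
That clade contains 18 terminal taxa: ASV11, ASV13, ASV17, ASV20, ASV21, ASV23, ASV25, ASV28, ASV29, ASV31, ASV41, ASV52, ASV58, ASV59, ASV6, ASV63, ASV66, ASV9.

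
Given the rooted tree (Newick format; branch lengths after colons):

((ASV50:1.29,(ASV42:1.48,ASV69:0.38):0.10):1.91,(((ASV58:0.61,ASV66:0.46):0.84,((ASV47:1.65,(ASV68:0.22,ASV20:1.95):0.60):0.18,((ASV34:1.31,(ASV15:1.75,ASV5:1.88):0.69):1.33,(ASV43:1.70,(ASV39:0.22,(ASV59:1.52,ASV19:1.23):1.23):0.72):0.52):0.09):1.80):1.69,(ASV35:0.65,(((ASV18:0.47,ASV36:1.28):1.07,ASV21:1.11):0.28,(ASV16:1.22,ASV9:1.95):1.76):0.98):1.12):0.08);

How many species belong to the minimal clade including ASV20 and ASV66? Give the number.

The MRCA of ASV20 and ASV66 is the node subtending ((ASV58,ASV66),((ASV47,(ASV68,ASV20)),((ASV34,(ASV15,ASV5)),(ASV43,(ASV39,(ASV59,ASV19)))))).
That clade contains 12 terminal taxa: ASV15, ASV19, ASV20, ASV34, ASV39, ASV43, ASV47, ASV5, ASV58, ASV59, ASV66, ASV68.

12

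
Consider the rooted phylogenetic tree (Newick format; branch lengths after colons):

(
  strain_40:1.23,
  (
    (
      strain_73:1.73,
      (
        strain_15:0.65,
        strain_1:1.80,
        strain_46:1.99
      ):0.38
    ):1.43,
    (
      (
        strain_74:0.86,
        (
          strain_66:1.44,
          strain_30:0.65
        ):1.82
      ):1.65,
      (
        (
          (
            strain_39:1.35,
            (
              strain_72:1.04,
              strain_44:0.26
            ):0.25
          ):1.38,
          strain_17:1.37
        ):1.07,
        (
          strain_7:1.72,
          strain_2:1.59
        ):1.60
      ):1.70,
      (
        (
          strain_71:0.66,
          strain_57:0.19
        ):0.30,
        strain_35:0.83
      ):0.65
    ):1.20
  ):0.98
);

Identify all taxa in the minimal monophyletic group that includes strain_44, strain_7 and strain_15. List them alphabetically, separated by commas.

Tracing strain_44: it sits inside (strain_72,strain_44).
Tracing strain_7: it sits inside (strain_7,strain_2).
Tracing strain_15: it sits inside (strain_15,strain_1,strain_46).
The smallest clade enclosing all 3 is ((strain_73,(strain_15,strain_1,strain_46)),((strain_74,(strain_66,strain_30)),(((strain_39,(strain_72,strain_44)),strain_17),(strain_7,strain_2)),((strain_71,strain_57),strain_35))); the answer is its 16 terminal taxa in alphabetical order.

strain_1, strain_15, strain_17, strain_2, strain_30, strain_35, strain_39, strain_44, strain_46, strain_57, strain_66, strain_7, strain_71, strain_72, strain_73, strain_74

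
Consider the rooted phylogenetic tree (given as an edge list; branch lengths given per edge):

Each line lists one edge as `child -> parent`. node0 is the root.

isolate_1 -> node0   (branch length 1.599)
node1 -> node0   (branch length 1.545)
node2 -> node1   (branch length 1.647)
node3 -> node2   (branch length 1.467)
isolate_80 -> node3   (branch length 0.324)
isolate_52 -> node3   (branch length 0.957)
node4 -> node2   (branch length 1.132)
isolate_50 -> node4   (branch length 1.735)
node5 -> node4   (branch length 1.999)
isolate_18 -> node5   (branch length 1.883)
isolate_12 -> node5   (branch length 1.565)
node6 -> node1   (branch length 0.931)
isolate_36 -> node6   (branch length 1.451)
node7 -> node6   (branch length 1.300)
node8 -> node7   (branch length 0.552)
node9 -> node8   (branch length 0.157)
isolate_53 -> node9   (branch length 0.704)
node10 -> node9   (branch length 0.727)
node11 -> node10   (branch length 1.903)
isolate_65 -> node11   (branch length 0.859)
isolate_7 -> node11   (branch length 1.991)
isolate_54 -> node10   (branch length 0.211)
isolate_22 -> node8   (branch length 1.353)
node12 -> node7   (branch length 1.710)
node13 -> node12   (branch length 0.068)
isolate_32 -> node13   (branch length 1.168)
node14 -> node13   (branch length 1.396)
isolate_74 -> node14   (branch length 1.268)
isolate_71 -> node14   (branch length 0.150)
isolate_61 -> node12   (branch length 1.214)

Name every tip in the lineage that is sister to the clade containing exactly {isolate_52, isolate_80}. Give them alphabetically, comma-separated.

The clade containing exactly {isolate_52, isolate_80} attaches to the tree at the node subtending ((isolate_80,isolate_52),(isolate_50,(isolate_18,isolate_12))).
The other lineage descending from that same node — the sister group — is (isolate_50,(isolate_18,isolate_12)); its 3 tips in alphabetical order are the answer.

isolate_12, isolate_18, isolate_50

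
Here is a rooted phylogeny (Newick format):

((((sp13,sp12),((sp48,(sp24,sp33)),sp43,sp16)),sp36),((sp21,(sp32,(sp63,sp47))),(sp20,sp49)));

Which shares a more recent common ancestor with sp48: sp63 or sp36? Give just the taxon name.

sp36

The MRCA of sp48 and sp36 subtends (((sp13,sp12),((sp48,(sp24,sp33)),sp43,sp16)),sp36) (8 taxa).
The MRCA of sp48 and sp63 is the root, subtending the entire tree (14 taxa).
The first is nested inside the second, so sp48 shares a more recent common ancestor with sp36.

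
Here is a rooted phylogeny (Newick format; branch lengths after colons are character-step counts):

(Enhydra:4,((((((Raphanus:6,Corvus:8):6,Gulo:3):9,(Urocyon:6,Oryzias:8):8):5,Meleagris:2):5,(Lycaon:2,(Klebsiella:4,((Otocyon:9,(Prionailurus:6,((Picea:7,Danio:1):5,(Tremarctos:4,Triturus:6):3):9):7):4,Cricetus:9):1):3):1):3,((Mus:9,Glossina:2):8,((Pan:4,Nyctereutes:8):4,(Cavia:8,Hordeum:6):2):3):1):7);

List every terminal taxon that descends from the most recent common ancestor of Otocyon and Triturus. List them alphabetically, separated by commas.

Danio, Otocyon, Picea, Prionailurus, Tremarctos, Triturus

Tracing Otocyon: it sits inside (Otocyon,(Prionailurus,((Picea,Danio),(Tremarctos,Triturus)))).
Tracing Triturus: it sits inside (Tremarctos,Triturus).
The smallest clade enclosing both is (Otocyon,(Prionailurus,((Picea,Danio),(Tremarctos,Triturus)))); the answer is its 6 terminal taxa in alphabetical order.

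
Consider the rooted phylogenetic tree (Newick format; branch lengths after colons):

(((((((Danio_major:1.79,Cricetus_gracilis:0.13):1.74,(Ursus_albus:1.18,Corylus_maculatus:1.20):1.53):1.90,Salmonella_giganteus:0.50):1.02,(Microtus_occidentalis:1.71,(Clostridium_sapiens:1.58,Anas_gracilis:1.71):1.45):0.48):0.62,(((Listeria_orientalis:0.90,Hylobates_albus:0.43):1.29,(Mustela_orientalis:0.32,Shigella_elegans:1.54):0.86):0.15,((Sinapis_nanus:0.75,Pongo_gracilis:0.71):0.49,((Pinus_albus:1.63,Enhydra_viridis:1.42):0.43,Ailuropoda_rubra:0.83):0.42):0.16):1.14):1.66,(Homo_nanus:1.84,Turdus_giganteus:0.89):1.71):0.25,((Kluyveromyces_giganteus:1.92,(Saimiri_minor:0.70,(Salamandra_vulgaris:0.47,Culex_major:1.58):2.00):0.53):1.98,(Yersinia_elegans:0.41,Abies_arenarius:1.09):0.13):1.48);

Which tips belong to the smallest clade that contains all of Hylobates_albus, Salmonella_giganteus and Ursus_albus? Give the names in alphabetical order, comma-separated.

Tracing Hylobates_albus: it sits inside (Listeria_orientalis,Hylobates_albus).
Tracing Salmonella_giganteus: it sits inside (((Danio_major,Cricetus_gracilis),(Ursus_albus,Corylus_maculatus)),Salmonella_giganteus).
Tracing Ursus_albus: it sits inside (Ursus_albus,Corylus_maculatus).
The smallest clade enclosing all 3 is (((((Danio_major,Cricetus_gracilis),(Ursus_albus,Corylus_maculatus)),Salmonella_giganteus),(Microtus_occidentalis,(Clostridium_sapiens,Anas_gracilis))),(((Listeria_orientalis,Hylobates_albus),(Mustela_orientalis,Shigella_elegans)),((Sinapis_nanus,Pongo_gracilis),((Pinus_albus,Enhydra_viridis),Ailuropoda_rubra)))); the answer is its 17 terminal taxa in alphabetical order.

Ailuropoda_rubra, Anas_gracilis, Clostridium_sapiens, Corylus_maculatus, Cricetus_gracilis, Danio_major, Enhydra_viridis, Hylobates_albus, Listeria_orientalis, Microtus_occidentalis, Mustela_orientalis, Pinus_albus, Pongo_gracilis, Salmonella_giganteus, Shigella_elegans, Sinapis_nanus, Ursus_albus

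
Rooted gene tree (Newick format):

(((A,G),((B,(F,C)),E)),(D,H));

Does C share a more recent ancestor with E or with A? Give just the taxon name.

E

The MRCA of C and E subtends ((B,(F,C)),E) (4 taxa).
The MRCA of C and A subtends ((A,G),((B,(F,C)),E)) (6 taxa).
The first is nested inside the second, so C shares a more recent common ancestor with E.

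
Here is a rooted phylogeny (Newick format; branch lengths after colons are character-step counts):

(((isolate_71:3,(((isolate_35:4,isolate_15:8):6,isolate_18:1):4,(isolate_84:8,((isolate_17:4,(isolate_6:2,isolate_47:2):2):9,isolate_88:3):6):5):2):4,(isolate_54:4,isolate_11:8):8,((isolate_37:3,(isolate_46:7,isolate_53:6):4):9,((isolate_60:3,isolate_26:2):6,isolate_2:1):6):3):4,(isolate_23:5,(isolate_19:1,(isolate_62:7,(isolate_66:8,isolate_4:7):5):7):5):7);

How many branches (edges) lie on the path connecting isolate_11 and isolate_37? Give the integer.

5

The MRCA of isolate_11 and isolate_37 is the node subtending ((isolate_71,(((isolate_35,isolate_15),isolate_18),(isolate_84,((isolate_17,(isolate_6,isolate_47)),isolate_88)))),(isolate_54,isolate_11),((isolate_37,(isolate_46,isolate_53)),((isolate_60,isolate_26),isolate_2))).
From isolate_11 up to that node: 2 branches. From isolate_37 up to the same node: 3 branches. Total: 2 + 3 = 5.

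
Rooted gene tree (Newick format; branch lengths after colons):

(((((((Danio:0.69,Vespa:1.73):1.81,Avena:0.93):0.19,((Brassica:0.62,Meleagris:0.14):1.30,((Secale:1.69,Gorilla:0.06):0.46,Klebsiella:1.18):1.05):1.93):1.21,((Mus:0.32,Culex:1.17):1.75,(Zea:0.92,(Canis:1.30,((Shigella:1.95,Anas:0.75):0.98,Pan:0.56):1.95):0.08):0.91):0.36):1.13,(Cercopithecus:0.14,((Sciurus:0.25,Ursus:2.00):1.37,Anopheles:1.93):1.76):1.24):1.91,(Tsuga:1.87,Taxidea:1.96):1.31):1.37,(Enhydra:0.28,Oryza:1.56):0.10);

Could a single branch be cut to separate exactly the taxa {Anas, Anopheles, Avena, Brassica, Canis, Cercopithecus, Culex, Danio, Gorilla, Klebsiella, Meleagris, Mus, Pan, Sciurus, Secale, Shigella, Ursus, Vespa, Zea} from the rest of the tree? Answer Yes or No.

Yes

The most recent common ancestor of these taxa subtends (((((Danio,Vespa),Avena),((Brassica,Meleagris),((Secale,Gorilla),Klebsiella))),((Mus,Culex),(Zea,(Canis,((Shigella,Anas),Pan))))),(Cercopithecus,((Sciurus,Ursus),Anopheles))).
That clade has exactly 19 tips — every listed taxon and nothing else — so the group is monophyletic.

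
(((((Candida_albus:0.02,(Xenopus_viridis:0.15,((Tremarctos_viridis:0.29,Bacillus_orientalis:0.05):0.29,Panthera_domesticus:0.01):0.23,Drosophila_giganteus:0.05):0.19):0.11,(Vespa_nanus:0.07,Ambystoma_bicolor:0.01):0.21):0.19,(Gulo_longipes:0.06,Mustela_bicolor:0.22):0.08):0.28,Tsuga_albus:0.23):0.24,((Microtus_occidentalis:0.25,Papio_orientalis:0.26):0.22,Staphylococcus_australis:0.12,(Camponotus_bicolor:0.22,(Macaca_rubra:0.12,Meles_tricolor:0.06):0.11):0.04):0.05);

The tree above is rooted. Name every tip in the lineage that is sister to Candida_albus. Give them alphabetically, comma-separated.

Candida_albus attaches to the tree at the node subtending (Candida_albus,(Xenopus_viridis,((Tremarctos_viridis,Bacillus_orientalis),Panthera_domesticus),Drosophila_giganteus)).
The other lineage descending from that same node — the sister group — is (Xenopus_viridis,((Tremarctos_viridis,Bacillus_orientalis),Panthera_domesticus),Drosophila_giganteus); its 5 tips in alphabetical order are the answer.

Bacillus_orientalis, Drosophila_giganteus, Panthera_domesticus, Tremarctos_viridis, Xenopus_viridis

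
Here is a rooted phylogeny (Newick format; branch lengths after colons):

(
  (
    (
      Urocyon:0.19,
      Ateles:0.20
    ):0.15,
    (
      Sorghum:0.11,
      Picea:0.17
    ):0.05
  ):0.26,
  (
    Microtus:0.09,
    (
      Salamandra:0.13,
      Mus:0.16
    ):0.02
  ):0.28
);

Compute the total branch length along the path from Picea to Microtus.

The path runs Picea → … → MRCA → … → Microtus; the MRCA is the root of the tree.
Branch lengths along that path: 0.17 + 0.05 + 0.26 + 0.28 + 0.09 = 0.85.

0.85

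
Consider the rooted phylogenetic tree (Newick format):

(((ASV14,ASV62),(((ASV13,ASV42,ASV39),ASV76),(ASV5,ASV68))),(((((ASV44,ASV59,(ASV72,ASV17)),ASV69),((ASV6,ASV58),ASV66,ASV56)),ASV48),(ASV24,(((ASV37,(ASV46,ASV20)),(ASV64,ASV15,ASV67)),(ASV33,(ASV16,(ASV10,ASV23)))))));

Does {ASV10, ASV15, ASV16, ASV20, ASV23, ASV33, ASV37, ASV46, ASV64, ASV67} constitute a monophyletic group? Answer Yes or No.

The most recent common ancestor of these taxa subtends (((ASV37,(ASV46,ASV20)),(ASV64,ASV15,ASV67)),(ASV33,(ASV16,(ASV10,ASV23)))).
That clade has exactly 10 tips — every listed taxon and nothing else — so the group is monophyletic.

Yes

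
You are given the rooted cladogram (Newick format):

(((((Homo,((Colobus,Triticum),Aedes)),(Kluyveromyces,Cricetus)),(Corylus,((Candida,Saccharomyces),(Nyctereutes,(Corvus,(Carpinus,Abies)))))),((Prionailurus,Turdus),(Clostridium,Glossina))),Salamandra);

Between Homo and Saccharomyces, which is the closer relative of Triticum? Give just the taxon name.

The MRCA of Triticum and Homo subtends (Homo,((Colobus,Triticum),Aedes)) (4 taxa).
The MRCA of Triticum and Saccharomyces subtends (((Homo,((Colobus,Triticum),Aedes)),(Kluyveromyces,Cricetus)),(Corylus,((Candida,Saccharomyces),(Nyctereutes,(Corvus,(Carpinus,Abies)))))) (13 taxa).
The first is nested inside the second, so Triticum shares a more recent common ancestor with Homo.

Homo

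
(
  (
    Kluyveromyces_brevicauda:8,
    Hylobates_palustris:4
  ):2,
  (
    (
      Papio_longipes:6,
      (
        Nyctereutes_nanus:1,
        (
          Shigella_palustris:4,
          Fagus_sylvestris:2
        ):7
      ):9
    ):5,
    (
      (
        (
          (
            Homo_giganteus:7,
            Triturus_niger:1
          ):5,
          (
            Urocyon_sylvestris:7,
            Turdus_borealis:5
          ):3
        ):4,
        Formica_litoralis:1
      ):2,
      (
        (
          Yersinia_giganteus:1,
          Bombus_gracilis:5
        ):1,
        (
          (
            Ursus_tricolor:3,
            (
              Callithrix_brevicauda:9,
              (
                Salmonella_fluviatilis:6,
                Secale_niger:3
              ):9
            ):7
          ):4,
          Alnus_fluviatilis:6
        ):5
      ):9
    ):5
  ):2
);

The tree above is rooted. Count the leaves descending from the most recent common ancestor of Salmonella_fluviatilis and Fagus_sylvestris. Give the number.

16

The MRCA of Salmonella_fluviatilis and Fagus_sylvestris is the node subtending ((Papio_longipes,(Nyctereutes_nanus,(Shigella_palustris,Fagus_sylvestris))),((((Homo_giganteus,Triturus_niger),(Urocyon_sylvestris,Turdus_borealis)),Formica_litoralis),((Yersinia_giganteus,Bombus_gracilis),((Ursus_tricolor,(Callithrix_brevicauda,(Salmonella_fluviatilis,Secale_niger))),Alnus_fluviatilis)))).
That clade contains 16 terminal taxa: Alnus_fluviatilis, Bombus_gracilis, Callithrix_brevicauda, Fagus_sylvestris, Formica_litoralis, Homo_giganteus, Nyctereutes_nanus, Papio_longipes, Salmonella_fluviatilis, Secale_niger, Shigella_palustris, Triturus_niger, Turdus_borealis, Urocyon_sylvestris, Ursus_tricolor, Yersinia_giganteus.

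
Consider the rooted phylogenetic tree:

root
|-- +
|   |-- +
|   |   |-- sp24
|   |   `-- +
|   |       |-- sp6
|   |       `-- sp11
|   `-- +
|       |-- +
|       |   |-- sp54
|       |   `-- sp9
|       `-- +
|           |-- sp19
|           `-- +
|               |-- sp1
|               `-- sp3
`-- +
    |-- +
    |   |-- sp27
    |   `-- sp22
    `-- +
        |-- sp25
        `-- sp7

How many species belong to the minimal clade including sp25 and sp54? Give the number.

12

The MRCA of sp25 and sp54 is the root, so the clade is the entire tree.
That clade contains 12 terminal taxa: sp1, sp11, sp19, sp22, sp24, sp25, sp27, sp3, sp54, sp6, sp7, sp9.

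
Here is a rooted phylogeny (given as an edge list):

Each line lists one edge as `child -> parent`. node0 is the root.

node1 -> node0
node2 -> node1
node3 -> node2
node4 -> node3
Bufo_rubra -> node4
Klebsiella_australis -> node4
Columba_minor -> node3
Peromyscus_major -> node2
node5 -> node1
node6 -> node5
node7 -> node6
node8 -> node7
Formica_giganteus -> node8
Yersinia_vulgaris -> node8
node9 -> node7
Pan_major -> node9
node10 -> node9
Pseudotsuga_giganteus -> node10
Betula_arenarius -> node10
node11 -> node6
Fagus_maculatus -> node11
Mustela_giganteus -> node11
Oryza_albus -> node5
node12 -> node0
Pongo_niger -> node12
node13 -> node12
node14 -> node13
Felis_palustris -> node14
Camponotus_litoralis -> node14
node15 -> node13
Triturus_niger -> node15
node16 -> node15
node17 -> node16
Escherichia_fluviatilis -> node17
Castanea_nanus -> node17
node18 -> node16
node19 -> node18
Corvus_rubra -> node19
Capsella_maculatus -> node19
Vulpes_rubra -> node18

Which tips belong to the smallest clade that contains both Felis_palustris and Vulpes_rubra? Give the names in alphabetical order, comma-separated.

Camponotus_litoralis, Capsella_maculatus, Castanea_nanus, Corvus_rubra, Escherichia_fluviatilis, Felis_palustris, Triturus_niger, Vulpes_rubra

Tracing Felis_palustris: it sits inside (Felis_palustris,Camponotus_litoralis).
Tracing Vulpes_rubra: it sits inside ((Corvus_rubra,Capsella_maculatus),Vulpes_rubra).
The smallest clade enclosing both is ((Felis_palustris,Camponotus_litoralis),(Triturus_niger,((Escherichia_fluviatilis,Castanea_nanus),((Corvus_rubra,Capsella_maculatus),Vulpes_rubra)))); the answer is its 8 terminal taxa in alphabetical order.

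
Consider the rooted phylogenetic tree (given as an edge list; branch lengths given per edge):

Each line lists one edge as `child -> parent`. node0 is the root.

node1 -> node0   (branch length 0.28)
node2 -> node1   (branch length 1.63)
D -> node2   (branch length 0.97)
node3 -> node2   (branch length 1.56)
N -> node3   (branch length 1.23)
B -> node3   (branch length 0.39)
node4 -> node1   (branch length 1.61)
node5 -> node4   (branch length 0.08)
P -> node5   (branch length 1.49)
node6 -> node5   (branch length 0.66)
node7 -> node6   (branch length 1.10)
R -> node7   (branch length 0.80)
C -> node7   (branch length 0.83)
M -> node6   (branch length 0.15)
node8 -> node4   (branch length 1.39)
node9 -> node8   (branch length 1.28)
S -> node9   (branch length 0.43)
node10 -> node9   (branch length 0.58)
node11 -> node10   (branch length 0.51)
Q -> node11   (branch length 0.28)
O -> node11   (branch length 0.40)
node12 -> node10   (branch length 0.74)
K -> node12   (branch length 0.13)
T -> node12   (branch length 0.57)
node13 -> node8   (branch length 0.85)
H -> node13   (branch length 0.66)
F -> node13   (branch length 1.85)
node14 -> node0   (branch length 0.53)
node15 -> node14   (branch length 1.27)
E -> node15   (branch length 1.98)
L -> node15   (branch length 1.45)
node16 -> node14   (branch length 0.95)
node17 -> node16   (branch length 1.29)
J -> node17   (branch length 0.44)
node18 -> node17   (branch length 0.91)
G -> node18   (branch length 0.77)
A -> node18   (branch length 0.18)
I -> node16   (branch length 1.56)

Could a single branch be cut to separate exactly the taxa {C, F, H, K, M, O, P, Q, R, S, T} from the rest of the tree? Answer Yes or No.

The most recent common ancestor of these taxa subtends ((P,((R,C),M)),((S,((Q,O),(K,T))),(H,F))).
That clade has exactly 11 tips — every listed taxon and nothing else — so the group is monophyletic.

Yes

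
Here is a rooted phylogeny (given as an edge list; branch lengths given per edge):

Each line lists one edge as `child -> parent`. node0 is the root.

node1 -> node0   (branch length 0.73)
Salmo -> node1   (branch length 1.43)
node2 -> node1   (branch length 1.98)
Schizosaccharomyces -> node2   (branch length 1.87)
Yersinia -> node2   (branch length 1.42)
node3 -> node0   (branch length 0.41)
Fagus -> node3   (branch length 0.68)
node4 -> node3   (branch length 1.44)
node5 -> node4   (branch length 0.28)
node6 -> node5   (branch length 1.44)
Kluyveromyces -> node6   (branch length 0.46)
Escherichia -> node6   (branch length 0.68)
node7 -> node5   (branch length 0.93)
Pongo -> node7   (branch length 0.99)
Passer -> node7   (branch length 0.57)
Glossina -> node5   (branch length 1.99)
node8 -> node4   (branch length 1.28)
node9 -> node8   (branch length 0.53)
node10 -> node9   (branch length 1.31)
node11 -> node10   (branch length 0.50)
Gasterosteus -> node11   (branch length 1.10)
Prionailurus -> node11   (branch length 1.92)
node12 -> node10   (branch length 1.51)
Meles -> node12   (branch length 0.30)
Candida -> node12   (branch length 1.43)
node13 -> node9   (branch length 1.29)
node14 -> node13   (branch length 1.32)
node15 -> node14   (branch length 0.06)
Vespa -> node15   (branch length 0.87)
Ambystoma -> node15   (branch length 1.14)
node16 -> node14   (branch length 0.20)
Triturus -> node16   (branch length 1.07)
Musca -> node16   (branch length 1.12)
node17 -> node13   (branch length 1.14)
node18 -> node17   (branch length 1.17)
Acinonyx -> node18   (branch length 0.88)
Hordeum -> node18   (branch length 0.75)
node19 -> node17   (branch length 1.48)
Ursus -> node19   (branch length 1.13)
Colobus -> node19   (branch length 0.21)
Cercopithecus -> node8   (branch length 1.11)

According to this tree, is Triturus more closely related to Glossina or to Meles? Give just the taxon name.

Meles

The MRCA of Triturus and Meles subtends (((Gasterosteus,Prionailurus),(Meles,Candida)),(((Vespa,Ambystoma),(Triturus,Musca)),((Acinonyx,Hordeum),(Ursus,Colobus)))) (12 taxa).
The MRCA of Triturus and Glossina subtends (((Kluyveromyces,Escherichia),(Pongo,Passer),Glossina),((((Gasterosteus,Prionailurus),(Meles,Candida)),(((Vespa,Ambystoma),(Triturus,Musca)),((Acinonyx,Hordeum),(Ursus,Colobus)))),Cercopithecus)) (18 taxa).
The first is nested inside the second, so Triturus shares a more recent common ancestor with Meles.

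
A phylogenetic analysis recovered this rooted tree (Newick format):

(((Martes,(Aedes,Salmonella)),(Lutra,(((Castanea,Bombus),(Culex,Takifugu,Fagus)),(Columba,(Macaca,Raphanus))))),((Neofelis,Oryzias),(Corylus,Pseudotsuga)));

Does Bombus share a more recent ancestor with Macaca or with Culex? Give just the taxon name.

The MRCA of Bombus and Culex subtends ((Castanea,Bombus),(Culex,Takifugu,Fagus)) (5 taxa).
The MRCA of Bombus and Macaca subtends (((Castanea,Bombus),(Culex,Takifugu,Fagus)),(Columba,(Macaca,Raphanus))) (8 taxa).
The first is nested inside the second, so Bombus shares a more recent common ancestor with Culex.

Culex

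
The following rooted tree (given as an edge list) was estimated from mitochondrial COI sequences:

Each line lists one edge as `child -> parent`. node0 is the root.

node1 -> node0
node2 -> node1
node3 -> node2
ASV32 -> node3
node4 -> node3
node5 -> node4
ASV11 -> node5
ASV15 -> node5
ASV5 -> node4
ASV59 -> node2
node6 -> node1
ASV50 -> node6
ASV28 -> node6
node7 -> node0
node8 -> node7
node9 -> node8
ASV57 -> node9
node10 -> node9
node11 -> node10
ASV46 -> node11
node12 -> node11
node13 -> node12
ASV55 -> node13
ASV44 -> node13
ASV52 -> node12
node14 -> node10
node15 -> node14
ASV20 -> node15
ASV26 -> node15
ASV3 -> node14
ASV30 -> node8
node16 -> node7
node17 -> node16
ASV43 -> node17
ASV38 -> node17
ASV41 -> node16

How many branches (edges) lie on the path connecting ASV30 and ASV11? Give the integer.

9

The MRCA of ASV30 and ASV11 is the root of the tree.
From ASV30 up to that node: 3 branches. From ASV11 up to the same node: 6 branches. Total: 3 + 6 = 9.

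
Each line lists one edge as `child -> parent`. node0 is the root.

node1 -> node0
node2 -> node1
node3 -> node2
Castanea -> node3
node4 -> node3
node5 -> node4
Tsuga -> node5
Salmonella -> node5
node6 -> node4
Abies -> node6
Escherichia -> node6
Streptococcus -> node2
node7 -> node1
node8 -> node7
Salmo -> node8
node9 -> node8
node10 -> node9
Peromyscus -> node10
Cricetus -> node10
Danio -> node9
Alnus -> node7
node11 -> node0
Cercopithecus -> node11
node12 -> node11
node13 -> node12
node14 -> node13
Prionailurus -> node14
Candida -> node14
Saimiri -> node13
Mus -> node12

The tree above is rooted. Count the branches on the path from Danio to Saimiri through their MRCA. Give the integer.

9

The MRCA of Danio and Saimiri is the root of the tree.
From Danio up to that node: 5 branches. From Saimiri up to the same node: 4 branches. Total: 5 + 4 = 9.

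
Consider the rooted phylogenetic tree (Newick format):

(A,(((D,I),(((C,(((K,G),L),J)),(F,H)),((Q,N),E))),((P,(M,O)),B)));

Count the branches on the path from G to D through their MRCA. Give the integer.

The MRCA of G and D is the node subtending ((D,I),(((C,(((K,G),L),J)),(F,H)),((Q,N),E))).
From G up to that node: 7 branches. From D up to the same node: 2 branches. Total: 7 + 2 = 9.

9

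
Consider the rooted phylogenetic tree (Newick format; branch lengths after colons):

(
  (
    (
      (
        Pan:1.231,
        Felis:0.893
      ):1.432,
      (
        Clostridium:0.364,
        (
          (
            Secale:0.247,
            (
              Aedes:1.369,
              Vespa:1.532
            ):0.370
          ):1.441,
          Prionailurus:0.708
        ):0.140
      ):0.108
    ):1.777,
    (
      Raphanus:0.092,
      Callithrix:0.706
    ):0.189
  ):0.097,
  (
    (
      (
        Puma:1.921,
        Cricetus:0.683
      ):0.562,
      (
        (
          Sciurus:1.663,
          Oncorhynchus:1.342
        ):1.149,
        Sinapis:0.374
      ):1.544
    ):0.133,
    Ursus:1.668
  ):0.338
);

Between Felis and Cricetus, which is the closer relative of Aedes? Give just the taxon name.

The MRCA of Aedes and Felis subtends ((Pan,Felis),(Clostridium,((Secale,(Aedes,Vespa)),Prionailurus))) (7 taxa).
The MRCA of Aedes and Cricetus is the root, subtending the entire tree (15 taxa).
The first is nested inside the second, so Aedes shares a more recent common ancestor with Felis.

Felis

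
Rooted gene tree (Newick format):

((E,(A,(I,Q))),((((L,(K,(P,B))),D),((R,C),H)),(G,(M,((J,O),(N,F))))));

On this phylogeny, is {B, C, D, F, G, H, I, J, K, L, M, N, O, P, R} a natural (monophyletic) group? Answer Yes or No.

The MRCA of the listed taxa is the root, so the smallest clade containing them is the whole tree.
That clade also contains A, E, Q, which are not in the proposed group, so the group is not monophyletic.

No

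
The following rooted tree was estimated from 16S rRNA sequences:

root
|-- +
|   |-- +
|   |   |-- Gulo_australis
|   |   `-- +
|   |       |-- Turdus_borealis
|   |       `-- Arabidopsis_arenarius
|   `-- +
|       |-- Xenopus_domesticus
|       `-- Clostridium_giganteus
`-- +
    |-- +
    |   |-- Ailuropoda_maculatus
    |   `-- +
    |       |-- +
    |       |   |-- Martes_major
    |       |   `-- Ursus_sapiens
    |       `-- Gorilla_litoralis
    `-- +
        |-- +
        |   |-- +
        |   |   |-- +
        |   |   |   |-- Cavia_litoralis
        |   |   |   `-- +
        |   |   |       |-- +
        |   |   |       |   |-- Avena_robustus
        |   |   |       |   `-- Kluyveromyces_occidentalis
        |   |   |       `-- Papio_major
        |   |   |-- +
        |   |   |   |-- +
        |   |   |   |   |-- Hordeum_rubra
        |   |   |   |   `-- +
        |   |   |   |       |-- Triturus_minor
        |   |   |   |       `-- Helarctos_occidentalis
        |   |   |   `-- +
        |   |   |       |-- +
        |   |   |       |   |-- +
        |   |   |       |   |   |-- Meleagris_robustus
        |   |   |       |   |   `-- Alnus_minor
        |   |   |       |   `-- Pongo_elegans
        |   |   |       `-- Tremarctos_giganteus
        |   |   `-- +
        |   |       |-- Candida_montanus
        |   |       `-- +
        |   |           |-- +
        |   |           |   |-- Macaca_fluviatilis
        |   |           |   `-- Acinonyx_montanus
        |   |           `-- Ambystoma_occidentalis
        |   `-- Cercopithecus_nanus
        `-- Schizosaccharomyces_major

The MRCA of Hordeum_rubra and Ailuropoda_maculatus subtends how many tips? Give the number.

21

The MRCA of Hordeum_rubra and Ailuropoda_maculatus is the node subtending ((Ailuropoda_maculatus,((Martes_major,Ursus_sapiens),Gorilla_litoralis)),((((Cavia_litoralis,((Avena_robustus,Kluyveromyces_occidentalis),Papio_major)),((Hordeum_rubra,(Triturus_minor,Helarctos_occidentalis)),(((Meleagris_robustus,Alnus_minor),Pongo_elegans),Tremarctos_giganteus)),(Candida_montanus,((Macaca_fluviatilis,Acinonyx_montanus),Ambystoma_occidentalis))),Cercopithecus_nanus),Schizosaccharomyces_major)).
That clade contains 21 terminal taxa: Acinonyx_montanus, Ailuropoda_maculatus, Alnus_minor, Ambystoma_occidentalis, Avena_robustus, Candida_montanus, Cavia_litoralis, Cercopithecus_nanus, Gorilla_litoralis, Helarctos_occidentalis, Hordeum_rubra, Kluyveromyces_occidentalis, Macaca_fluviatilis, Martes_major, Meleagris_robustus, Papio_major, Pongo_elegans, Schizosaccharomyces_major, Tremarctos_giganteus, Triturus_minor, Ursus_sapiens.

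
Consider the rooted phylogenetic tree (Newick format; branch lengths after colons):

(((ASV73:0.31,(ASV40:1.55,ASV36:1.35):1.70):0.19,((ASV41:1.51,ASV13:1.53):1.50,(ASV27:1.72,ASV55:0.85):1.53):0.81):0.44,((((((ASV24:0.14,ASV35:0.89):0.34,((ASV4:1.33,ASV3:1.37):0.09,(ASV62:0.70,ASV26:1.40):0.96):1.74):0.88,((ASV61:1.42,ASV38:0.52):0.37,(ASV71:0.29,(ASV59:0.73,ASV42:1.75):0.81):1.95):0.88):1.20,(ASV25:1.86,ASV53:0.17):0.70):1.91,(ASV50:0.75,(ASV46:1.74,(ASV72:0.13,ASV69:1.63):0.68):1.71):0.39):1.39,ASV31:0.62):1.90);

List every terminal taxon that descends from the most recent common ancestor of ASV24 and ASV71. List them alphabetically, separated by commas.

ASV24, ASV26, ASV3, ASV35, ASV38, ASV4, ASV42, ASV59, ASV61, ASV62, ASV71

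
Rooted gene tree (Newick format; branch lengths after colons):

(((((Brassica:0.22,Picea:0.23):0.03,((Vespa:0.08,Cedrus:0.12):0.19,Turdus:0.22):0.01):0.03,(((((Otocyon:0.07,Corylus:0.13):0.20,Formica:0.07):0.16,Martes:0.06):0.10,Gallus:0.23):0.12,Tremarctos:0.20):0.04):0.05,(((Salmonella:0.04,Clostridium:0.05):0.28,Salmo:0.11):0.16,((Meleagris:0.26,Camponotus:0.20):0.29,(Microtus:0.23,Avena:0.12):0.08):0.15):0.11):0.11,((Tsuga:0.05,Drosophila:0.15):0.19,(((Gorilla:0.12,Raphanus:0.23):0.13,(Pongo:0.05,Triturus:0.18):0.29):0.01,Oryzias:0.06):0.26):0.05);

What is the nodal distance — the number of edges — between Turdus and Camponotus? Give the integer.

8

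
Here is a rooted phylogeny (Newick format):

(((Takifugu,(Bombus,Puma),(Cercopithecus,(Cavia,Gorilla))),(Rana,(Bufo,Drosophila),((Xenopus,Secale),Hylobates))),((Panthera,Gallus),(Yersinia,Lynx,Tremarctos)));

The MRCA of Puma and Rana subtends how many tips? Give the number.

12

The MRCA of Puma and Rana is the node subtending ((Takifugu,(Bombus,Puma),(Cercopithecus,(Cavia,Gorilla))),(Rana,(Bufo,Drosophila),((Xenopus,Secale),Hylobates))).
That clade contains 12 terminal taxa: Bombus, Bufo, Cavia, Cercopithecus, Drosophila, Gorilla, Hylobates, Puma, Rana, Secale, Takifugu, Xenopus.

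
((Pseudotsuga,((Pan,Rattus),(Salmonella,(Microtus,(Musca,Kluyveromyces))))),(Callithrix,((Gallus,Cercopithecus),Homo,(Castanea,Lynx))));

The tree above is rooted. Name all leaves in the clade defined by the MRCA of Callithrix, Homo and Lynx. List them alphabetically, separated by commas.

Callithrix, Castanea, Cercopithecus, Gallus, Homo, Lynx

Tracing Callithrix: it sits inside (Callithrix,((Gallus,Cercopithecus),Homo,(Castanea,Lynx))).
Tracing Homo: it sits inside ((Gallus,Cercopithecus),Homo,(Castanea,Lynx)).
Tracing Lynx: it sits inside (Castanea,Lynx).
The smallest clade enclosing all 3 is (Callithrix,((Gallus,Cercopithecus),Homo,(Castanea,Lynx))); the answer is its 6 terminal taxa in alphabetical order.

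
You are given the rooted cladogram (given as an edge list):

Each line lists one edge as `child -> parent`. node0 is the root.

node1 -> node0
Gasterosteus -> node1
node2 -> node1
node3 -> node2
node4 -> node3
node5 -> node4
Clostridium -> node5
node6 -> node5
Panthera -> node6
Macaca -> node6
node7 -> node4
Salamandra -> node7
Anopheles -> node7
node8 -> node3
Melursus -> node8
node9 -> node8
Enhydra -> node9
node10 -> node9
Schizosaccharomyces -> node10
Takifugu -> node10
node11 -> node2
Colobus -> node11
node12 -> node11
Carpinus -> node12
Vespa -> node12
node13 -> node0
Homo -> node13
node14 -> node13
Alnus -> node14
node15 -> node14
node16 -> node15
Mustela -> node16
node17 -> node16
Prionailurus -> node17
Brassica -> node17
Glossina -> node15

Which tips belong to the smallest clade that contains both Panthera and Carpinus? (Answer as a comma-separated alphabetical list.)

Tracing Panthera: it sits inside (Panthera,Macaca).
Tracing Carpinus: it sits inside (Carpinus,Vespa).
The smallest clade enclosing both is ((((Clostridium,(Panthera,Macaca)),(Salamandra,Anopheles)),(Melursus,(Enhydra,(Schizosaccharomyces,Takifugu)))),(Colobus,(Carpinus,Vespa))); the answer is its 12 terminal taxa in alphabetical order.

Anopheles, Carpinus, Clostridium, Colobus, Enhydra, Macaca, Melursus, Panthera, Salamandra, Schizosaccharomyces, Takifugu, Vespa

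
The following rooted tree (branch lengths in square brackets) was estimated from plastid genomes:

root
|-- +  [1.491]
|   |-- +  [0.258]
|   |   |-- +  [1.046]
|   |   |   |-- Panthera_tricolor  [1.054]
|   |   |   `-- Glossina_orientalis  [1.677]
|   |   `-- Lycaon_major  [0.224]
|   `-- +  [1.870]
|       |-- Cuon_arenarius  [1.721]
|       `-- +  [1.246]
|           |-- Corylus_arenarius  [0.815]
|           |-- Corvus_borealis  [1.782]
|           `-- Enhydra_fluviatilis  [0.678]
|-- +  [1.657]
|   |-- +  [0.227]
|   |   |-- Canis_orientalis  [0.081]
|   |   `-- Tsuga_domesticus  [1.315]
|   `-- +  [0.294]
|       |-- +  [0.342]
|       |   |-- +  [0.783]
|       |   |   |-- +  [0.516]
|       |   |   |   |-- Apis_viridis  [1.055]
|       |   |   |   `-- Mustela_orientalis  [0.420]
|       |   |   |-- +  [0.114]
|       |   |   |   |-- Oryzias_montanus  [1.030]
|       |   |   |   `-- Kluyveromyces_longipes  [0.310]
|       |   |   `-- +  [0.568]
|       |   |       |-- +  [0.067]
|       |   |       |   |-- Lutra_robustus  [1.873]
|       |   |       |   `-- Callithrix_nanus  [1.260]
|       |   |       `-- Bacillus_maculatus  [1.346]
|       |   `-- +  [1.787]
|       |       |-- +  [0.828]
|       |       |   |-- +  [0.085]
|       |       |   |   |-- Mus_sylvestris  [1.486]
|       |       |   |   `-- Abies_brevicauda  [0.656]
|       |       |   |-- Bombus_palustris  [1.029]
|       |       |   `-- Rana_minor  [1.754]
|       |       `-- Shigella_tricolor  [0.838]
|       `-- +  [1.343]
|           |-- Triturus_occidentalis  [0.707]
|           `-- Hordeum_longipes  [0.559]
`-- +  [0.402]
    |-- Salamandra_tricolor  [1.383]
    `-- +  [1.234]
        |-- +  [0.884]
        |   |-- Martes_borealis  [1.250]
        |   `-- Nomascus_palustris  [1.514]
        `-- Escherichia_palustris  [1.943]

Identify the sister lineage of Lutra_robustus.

Lutra_robustus attaches to the tree at the node subtending (Lutra_robustus,Callithrix_nanus).
The other lineage descending from that same node — the sister group — is the single tip Callithrix_nanus.

Callithrix_nanus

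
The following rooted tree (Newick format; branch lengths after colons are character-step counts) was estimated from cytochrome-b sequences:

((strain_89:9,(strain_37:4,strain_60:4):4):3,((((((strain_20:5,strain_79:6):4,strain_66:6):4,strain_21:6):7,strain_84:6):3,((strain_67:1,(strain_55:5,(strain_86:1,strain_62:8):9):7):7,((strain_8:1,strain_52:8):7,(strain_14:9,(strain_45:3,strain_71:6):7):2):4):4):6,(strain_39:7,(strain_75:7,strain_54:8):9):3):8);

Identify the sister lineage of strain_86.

strain_86 attaches to the tree at the node subtending (strain_86,strain_62).
The other lineage descending from that same node — the sister group — is the single tip strain_62.

strain_62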